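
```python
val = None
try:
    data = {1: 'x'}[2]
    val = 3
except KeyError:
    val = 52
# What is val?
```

Step-by-step execution trace:
1. `data = {1: 'x'}[2]` raises KeyError.
2. `val = 3` is not reached.
3. `except KeyError` matches → val = 52.
Result: 52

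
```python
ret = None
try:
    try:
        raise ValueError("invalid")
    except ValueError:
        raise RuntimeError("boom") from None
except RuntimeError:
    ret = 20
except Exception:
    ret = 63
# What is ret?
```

Step-by-step execution trace:
1. Inner try raises ValueError; inner `except ValueError` catches it.
2. `raise RuntimeError(...) from None` raises RuntimeError (from None suppresses __context__, but the active exception is still RuntimeError).
3. Outer `except RuntimeError` matches → ret = 20.
4. `except Exception` is not reached.
Result: 20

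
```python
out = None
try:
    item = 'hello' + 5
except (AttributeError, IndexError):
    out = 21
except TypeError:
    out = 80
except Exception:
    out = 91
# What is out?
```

Step-by-step execution trace:
1. `item = 'hello' + 5` raises TypeError.
2. `except (AttributeError, IndexError)` does not match TypeError; skipped.
3. `except TypeError` matches (exact type match) → out = 80.
4. `except Exception` is not reached.
Result: 80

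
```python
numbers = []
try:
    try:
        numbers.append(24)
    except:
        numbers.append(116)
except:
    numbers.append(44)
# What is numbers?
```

Step-by-step execution trace:
1. Inner try: `numbers.append(24)` → numbers = [24]. No exception raised.
2. Inner `except` is skipped.
3. Inner try completes normally; outer `except` is skipped.
Result: [24]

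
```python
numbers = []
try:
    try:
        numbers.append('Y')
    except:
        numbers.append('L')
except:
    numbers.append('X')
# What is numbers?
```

Step-by-step execution trace:
1. Inner try: `numbers.append('Y')` → numbers = ['Y']. No exception raised.
2. Inner `except` is skipped.
3. Inner try completes normally; outer `except` is skipped.
Result: ['Y']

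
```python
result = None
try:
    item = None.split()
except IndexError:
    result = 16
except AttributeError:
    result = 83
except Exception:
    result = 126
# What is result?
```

Step-by-step execution trace:
1. `item = None.split()` raises AttributeError.
2. `except IndexError` does not match AttributeError; skipped.
3. `except AttributeError` matches → result = 83.
4. Remaining except clauses are skipped.
Result: 83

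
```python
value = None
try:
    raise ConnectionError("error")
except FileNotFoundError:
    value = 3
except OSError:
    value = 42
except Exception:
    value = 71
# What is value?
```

Step-by-step execution trace:
1. `raise ConnectionError(...)` raises ConnectionError.
2. `except FileNotFoundError` does not match (ConnectionError is not a subclass of FileNotFoundError); skipped.
3. `except OSError` matches (ConnectionError is a subclass of OSError) → value = 42.
4. `except Exception` is not reached.
Result: 42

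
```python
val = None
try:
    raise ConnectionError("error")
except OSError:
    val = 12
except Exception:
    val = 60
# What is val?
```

Step-by-step execution trace:
1. `raise ConnectionError(...)` raises ConnectionError.
2. `except OSError` matches (ConnectionError is a subclass of OSError) → val = 12.
3. `except Exception` is not reached.
Result: 12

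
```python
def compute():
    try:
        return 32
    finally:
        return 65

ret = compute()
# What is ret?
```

Step-by-step execution trace:
1. `compute()` enters try: `return 32` sets pending return value 32.
2. Before returning, `finally: return 65` runs and overrides the pending return.
3. compute() returns 65 → ret = 65.
Result: 65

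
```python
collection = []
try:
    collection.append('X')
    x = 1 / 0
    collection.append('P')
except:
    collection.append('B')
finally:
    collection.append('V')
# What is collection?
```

Step-by-step execution trace:
1. try: `collection.append('X')` → collection = ['X'].
2. `x = 1 / 0` raises ZeroDivisionError; `collection.append('P')` is not reached.
3. bare `except` matches → `collection.append('B')` → collection = ['X', 'B'].
4. finally always runs: `collection.append('V')` → collection = ['X', 'B', 'V'].
Result: ['X', 'B', 'V']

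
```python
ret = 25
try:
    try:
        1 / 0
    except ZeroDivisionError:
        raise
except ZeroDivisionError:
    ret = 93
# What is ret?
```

Step-by-step execution trace:
1. Inner try: `1 / 0` raises ZeroDivisionError.
2. Inner `except ZeroDivisionError` matches; bare `raise` re-raises the same ZeroDivisionError.
3. Outer `except ZeroDivisionError` matches → ret = 93.
Result: 93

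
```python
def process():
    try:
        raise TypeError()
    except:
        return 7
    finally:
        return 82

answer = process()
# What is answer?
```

Step-by-step execution trace:
1. `process()` enters try: `raise TypeError()` raises TypeError.
2. bare `except` matches → `return 7` sets pending return value 7.
3. Before returning, `finally: return 82` runs and overrides the pending return.
4. process() returns 82 → answer = 82.
Result: 82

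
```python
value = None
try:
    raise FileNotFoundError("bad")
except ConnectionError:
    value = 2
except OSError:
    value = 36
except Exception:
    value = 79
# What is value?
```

Step-by-step execution trace:
1. `raise FileNotFoundError(...)` raises FileNotFoundError.
2. `except ConnectionError` does not match (FileNotFoundError is not a subclass of ConnectionError); skipped.
3. `except OSError` matches (FileNotFoundError is a subclass of OSError) → value = 36.
4. `except Exception` is not reached.
Result: 36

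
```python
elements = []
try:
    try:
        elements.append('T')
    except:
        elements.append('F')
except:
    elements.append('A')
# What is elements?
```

Step-by-step execution trace:
1. Inner try: `elements.append('T')` → elements = ['T']. No exception raised.
2. Inner `except` is skipped.
3. Inner try completes normally; outer `except` is skipped.
Result: ['T']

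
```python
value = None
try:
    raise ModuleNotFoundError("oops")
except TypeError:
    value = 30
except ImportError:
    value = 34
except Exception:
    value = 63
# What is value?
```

Step-by-step execution trace:
1. `raise ModuleNotFoundError(...)` raises ModuleNotFoundError.
2. `except TypeError` does not match (ModuleNotFoundError is not a subclass of TypeError); skipped.
3. `except ImportError` matches (ModuleNotFoundError is a subclass of ImportError) → value = 34.
4. `except Exception` is not reached.
Result: 34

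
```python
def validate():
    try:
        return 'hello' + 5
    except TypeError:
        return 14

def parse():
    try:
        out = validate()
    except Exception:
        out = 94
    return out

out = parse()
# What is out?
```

Step-by-step execution trace:
1. `parse()` calls `validate()`.
2. In validate: `'hello' + 5` raises TypeError; `except TypeError` catches it → returns 14.
3. In parse: `out = validate()` → out = 14. No exception reaches parse.
4. `except Exception` is skipped; parse returns 14.
5. out = 14.
Result: 14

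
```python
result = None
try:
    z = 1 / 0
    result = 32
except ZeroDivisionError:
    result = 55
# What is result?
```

Step-by-step execution trace:
1. `z = 1 / 0` raises ZeroDivisionError.
2. `result = 32` is not reached.
3. `except ZeroDivisionError` matches → result = 55.
Result: 55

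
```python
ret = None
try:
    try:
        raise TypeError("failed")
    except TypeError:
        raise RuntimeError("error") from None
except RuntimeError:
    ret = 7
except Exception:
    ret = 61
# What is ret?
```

Step-by-step execution trace:
1. Inner try raises TypeError; inner `except TypeError` catches it.
2. `raise RuntimeError(...) from None` raises RuntimeError (from None suppresses __context__, but the active exception is still RuntimeError).
3. Outer `except RuntimeError` matches → ret = 7.
4. `except Exception` is not reached.
Result: 7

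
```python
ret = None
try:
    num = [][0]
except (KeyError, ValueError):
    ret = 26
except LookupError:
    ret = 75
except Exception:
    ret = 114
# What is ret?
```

Step-by-step execution trace:
1. `num = [][0]` raises IndexError.
2. `except (KeyError, ValueError)` does not match IndexError; skipped.
3. `except LookupError` matches (IndexError is a subclass of LookupError) → ret = 75.
4. `except Exception` is not reached.
Result: 75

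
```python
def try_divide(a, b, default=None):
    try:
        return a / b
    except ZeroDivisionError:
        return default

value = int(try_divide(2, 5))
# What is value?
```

Step-by-step execution trace:
1. `try_divide(2, 5)` enters try: `return 2 / 5` → returns 0.4. No exception raised.
2. `except ZeroDivisionError` is skipped.
3. `int(0.4)` → 0 → value = 0.
Result: 0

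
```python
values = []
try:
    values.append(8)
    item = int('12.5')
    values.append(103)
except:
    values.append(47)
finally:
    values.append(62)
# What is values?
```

Step-by-step execution trace:
1. try: `values.append(8)` → values = [8].
2. `item = int('12.5')` raises ValueError; `values.append(103)` is not reached.
3. bare `except` matches → `values.append(47)` → values = [8, 47].
4. finally always runs: `values.append(62)` → values = [8, 47, 62].
Result: [8, 47, 62]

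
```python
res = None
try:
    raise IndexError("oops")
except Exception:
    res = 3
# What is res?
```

Step-by-step execution trace:
1. `raise IndexError(...)` raises IndexError.
2. `except Exception` matches (IndexError is a subclass of Exception) → res = 3.
Result: 3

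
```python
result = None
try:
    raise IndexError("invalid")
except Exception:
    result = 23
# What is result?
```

Step-by-step execution trace:
1. `raise IndexError(...)` raises IndexError.
2. `except Exception` matches (IndexError is a subclass of Exception) → result = 23.
Result: 23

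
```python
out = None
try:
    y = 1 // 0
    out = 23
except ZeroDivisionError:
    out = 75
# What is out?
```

Step-by-step execution trace:
1. `y = 1 // 0` raises ZeroDivisionError.
2. `out = 23` is not reached.
3. `except ZeroDivisionError` matches → out = 75.
Result: 75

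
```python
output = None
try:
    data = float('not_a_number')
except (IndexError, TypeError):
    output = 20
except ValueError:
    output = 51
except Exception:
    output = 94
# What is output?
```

Step-by-step execution trace:
1. `data = float('not_a_number')` raises ValueError.
2. `except (IndexError, TypeError)` does not match ValueError; skipped.
3. `except ValueError` matches (exact type match) → output = 51.
4. `except Exception` is not reached.
Result: 51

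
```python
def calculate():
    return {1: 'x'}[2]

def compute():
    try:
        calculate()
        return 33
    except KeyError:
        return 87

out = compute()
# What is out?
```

Step-by-step execution trace:
1. `compute()` calls `calculate()`.
2. `calculate()` evaluates `{1: 'x'}[2]`, which raises KeyError; it propagates to the caller.
3. `return 33` is not reached.
4. `except KeyError` in compute matches → returns 87.
5. out = 87.
Result: 87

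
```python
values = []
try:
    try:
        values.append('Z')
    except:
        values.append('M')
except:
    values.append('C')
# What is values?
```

Step-by-step execution trace:
1. Inner try: `values.append('Z')` → values = ['Z']. No exception raised.
2. Inner `except` is skipped.
3. Inner try completes normally; outer `except` is skipped.
Result: ['Z']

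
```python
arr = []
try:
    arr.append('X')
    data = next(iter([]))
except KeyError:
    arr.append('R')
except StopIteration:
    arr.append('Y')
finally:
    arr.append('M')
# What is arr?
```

Step-by-step execution trace:
1. try: `arr.append('X')` → arr = ['X'].
2. `data = next(iter([]))` raises StopIteration.
3. `except KeyError` does not match StopIteration; skipped.
4. `except StopIteration` matches → `arr.append('Y')` → arr = ['X', 'Y'].
5. finally always runs: `arr.append('M')` → arr = ['X', 'Y', 'M'].
Result: ['X', 'Y', 'M']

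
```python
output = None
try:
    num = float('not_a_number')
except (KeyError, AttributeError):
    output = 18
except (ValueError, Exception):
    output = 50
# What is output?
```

Step-by-step execution trace:
1. `num = float('not_a_number')` raises ValueError.
2. `except (KeyError, AttributeError)` does not match ValueError; skipped.
3. `except (ValueError, Exception)` matches (ValueError is in the tuple) → output = 50.
Result: 50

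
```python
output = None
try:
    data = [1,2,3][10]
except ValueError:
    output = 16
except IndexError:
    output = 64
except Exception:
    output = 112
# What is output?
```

Step-by-step execution trace:
1. `data = [1,2,3][10]` raises IndexError.
2. `except ValueError` does not match IndexError; skipped.
3. `except IndexError` matches → output = 64.
4. Remaining except clauses are skipped.
Result: 64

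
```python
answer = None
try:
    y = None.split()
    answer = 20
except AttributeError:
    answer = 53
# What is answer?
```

Step-by-step execution trace:
1. `y = None.split()` raises AttributeError.
2. `answer = 20` is not reached.
3. `except AttributeError` matches → answer = 53.
Result: 53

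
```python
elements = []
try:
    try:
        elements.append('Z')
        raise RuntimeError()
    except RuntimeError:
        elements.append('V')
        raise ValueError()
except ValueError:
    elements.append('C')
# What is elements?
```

Step-by-step execution trace:
1. Inner try: `elements.append('Z')` → elements = ['Z'].
2. `raise RuntimeError()` raises RuntimeError.
3. Inner `except RuntimeError` matches → `elements.append('V')` → elements = ['Z', 'V'].
4. `raise ValueError()` raises ValueError; propagates to outer try.
5. Outer `except ValueError` matches → `elements.append('C')` → elements = ['Z', 'V', 'C'].
Result: ['Z', 'V', 'C']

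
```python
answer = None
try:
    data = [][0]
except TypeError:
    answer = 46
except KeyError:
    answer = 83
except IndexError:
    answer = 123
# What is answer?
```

Step-by-step execution trace:
1. `data = [][0]` raises IndexError.
2. `except TypeError` does not match IndexError; skipped.
3. `except KeyError` does not match IndexError; skipped.
4. `except IndexError` matches → answer = 123.
Result: 123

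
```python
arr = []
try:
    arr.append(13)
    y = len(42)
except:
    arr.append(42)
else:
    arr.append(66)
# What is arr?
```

Step-by-step execution trace:
1. try: `arr.append(13)` → arr = [13].
2. `y = len(42)` raises TypeError.
3. bare `except` matches → `arr.append(42)` → arr = [13, 42].
4. `else` is skipped (an exception was raised).
Result: [13, 42]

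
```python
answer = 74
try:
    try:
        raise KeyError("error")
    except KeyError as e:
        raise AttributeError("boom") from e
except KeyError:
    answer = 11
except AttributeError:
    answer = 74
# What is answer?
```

Step-by-step execution trace:
1. Inner try raises KeyError; inner `except KeyError as e` catches it.
2. `raise AttributeError(...) from e` raises AttributeError (KeyError is attached as __cause__, but only AttributeError is active).
3. Outer `except KeyError` does not match AttributeError; skipped.
4. Outer `except AttributeError` matches → answer = 74.
Result: 74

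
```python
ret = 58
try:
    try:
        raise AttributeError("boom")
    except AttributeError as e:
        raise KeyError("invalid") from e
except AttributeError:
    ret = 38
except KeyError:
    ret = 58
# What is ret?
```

Step-by-step execution trace:
1. Inner try raises AttributeError; inner `except AttributeError as e` catches it.
2. `raise KeyError(...) from e` raises KeyError (AttributeError is attached as __cause__, but only KeyError is active).
3. Outer `except AttributeError` does not match KeyError; skipped.
4. Outer `except KeyError` matches → ret = 58.
Result: 58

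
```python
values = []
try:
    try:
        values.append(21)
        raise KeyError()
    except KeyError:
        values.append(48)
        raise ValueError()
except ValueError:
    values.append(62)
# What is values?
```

Step-by-step execution trace:
1. Inner try: `values.append(21)` → values = [21].
2. `raise KeyError()` raises KeyError.
3. Inner `except KeyError` matches → `values.append(48)` → values = [21, 48].
4. `raise ValueError()` raises ValueError; propagates to outer try.
5. Outer `except ValueError` matches → `values.append(62)` → values = [21, 48, 62].
Result: [21, 48, 62]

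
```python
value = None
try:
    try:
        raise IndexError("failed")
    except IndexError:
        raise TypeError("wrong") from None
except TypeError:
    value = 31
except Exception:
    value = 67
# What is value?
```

Step-by-step execution trace:
1. Inner try raises IndexError; inner `except IndexError` catches it.
2. `raise TypeError(...) from None` raises TypeError (from None suppresses __context__, but the active exception is still TypeError).
3. Outer `except TypeError` matches → value = 31.
4. `except Exception` is not reached.
Result: 31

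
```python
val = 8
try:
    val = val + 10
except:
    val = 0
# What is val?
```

Step-by-step execution trace:
1. val starts at 8.
2. try: `val = val + 10` → val = 18. No exception raised.
3. `except` is skipped.
Result: 18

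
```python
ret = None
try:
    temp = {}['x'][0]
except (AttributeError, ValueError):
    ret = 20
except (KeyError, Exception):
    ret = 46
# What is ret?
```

Step-by-step execution trace:
1. `temp = {}['x'][0]` raises KeyError.
2. `except (AttributeError, ValueError)` does not match KeyError; skipped.
3. `except (KeyError, Exception)` matches (KeyError is in the tuple) → ret = 46.
Result: 46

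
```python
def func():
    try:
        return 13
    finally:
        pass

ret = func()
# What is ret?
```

Step-by-step execution trace:
1. `func()` enters try: `return 13` sets pending return value 13.
2. Before returning, `finally: pass` runs (no effect).
3. func() returns 13 → ret = 13.
Result: 13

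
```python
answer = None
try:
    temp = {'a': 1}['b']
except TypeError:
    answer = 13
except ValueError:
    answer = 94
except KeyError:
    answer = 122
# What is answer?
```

Step-by-step execution trace:
1. `temp = {'a': 1}['b']` raises KeyError.
2. `except TypeError` does not match KeyError; skipped.
3. `except ValueError` does not match KeyError; skipped.
4. `except KeyError` matches → answer = 122.
Result: 122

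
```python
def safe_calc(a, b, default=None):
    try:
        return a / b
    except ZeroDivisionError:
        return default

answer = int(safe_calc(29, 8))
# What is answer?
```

Step-by-step execution trace:
1. `safe_calc(29, 8)` enters try: `return 29 / 8` → returns 3.625. No exception raised.
2. `except ZeroDivisionError` is skipped.
3. `int(3.625)` → 3 → answer = 3.
Result: 3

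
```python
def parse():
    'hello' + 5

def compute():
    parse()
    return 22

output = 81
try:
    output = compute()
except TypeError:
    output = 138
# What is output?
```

Step-by-step execution trace:
1. output starts at 81.
2. try: `compute()` calls `parse()`.
3. `parse()` evaluates `'hello' + 5`, which raises TypeError; it propagates through compute (uncaught).
4. `return 22` in compute is not reached; the assignment to output does not complete.
5. `except TypeError` matches → output = 138.
Result: 138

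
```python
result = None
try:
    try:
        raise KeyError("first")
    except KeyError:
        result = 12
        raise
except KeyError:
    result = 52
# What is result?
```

Step-by-step execution trace:
1. Inner try: `raise KeyError("first")` raises KeyError.
2. Inner `except KeyError` matches → result = 12.
3. bare `raise` re-raises the same KeyError.
4. Outer `except KeyError` matches → result = 52.
Result: 52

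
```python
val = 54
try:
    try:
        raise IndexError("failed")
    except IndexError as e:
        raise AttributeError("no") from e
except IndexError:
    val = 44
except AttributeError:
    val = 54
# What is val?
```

Step-by-step execution trace:
1. Inner try raises IndexError; inner `except IndexError as e` catches it.
2. `raise AttributeError(...) from e` raises AttributeError (IndexError is attached as __cause__, but only AttributeError is active).
3. Outer `except IndexError` does not match AttributeError; skipped.
4. Outer `except AttributeError` matches → val = 54.
Result: 54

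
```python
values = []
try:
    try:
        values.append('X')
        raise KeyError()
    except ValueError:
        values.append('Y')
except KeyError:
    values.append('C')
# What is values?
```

Step-by-step execution trace:
1. Inner try: `values.append('X')` → values = ['X'].
2. `raise KeyError()` raises KeyError.
3. Inner `except ValueError` does not match KeyError; exception propagates to outer try.
4. Outer `except KeyError` matches → `values.append('C')` → values = ['X', 'C'].
Result: ['X', 'C']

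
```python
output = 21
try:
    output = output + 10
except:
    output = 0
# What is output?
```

Step-by-step execution trace:
1. output starts at 21.
2. try: `output = output + 10` → output = 31. No exception raised.
3. `except` is skipped.
Result: 31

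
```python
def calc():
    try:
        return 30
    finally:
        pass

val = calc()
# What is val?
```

Step-by-step execution trace:
1. `calc()` enters try: `return 30` sets pending return value 30.
2. Before returning, `finally: pass` runs (no effect).
3. calc() returns 30 → val = 30.
Result: 30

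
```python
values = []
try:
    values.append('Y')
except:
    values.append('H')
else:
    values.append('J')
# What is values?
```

Step-by-step execution trace:
1. try: `values.append('Y')` → values = ['Y']. No exception raised.
2. `except` is skipped.
3. `else` runs (try completed without exception): `values.append('J')` → values = ['Y', 'J'].
Result: ['Y', 'J']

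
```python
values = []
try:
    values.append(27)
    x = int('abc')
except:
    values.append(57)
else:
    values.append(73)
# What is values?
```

Step-by-step execution trace:
1. try: `values.append(27)` → values = [27].
2. `x = int('abc')` raises ValueError.
3. bare `except` matches → `values.append(57)` → values = [27, 57].
4. `else` is skipped (an exception was raised).
Result: [27, 57]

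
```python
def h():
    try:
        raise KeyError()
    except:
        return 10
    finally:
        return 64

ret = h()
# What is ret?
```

Step-by-step execution trace:
1. `h()` enters try: `raise KeyError()` raises KeyError.
2. bare `except` matches → `return 10` sets pending return value 10.
3. Before returning, `finally: return 64` runs and overrides the pending return.
4. h() returns 64 → ret = 64.
Result: 64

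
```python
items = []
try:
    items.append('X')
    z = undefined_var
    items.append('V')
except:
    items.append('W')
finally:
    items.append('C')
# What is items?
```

Step-by-step execution trace:
1. try: `items.append('X')` → items = ['X'].
2. `z = undefined_var` raises NameError; `items.append('V')` is not reached.
3. bare `except` matches → `items.append('W')` → items = ['X', 'W'].
4. finally always runs: `items.append('C')` → items = ['X', 'W', 'C'].
Result: ['X', 'W', 'C']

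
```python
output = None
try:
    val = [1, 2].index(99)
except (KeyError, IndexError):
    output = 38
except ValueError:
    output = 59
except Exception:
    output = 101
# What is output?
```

Step-by-step execution trace:
1. `val = [1, 2].index(99)` raises ValueError.
2. `except (KeyError, IndexError)` does not match ValueError; skipped.
3. `except ValueError` matches (exact type match) → output = 59.
4. `except Exception` is not reached.
Result: 59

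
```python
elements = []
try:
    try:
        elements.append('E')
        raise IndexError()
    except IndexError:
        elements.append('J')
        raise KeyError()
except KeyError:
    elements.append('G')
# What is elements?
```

Step-by-step execution trace:
1. Inner try: `elements.append('E')` → elements = ['E'].
2. `raise IndexError()` raises IndexError.
3. Inner `except IndexError` matches → `elements.append('J')` → elements = ['E', 'J'].
4. `raise KeyError()` raises KeyError; propagates to outer try.
5. Outer `except KeyError` matches → `elements.append('G')` → elements = ['E', 'J', 'G'].
Result: ['E', 'J', 'G']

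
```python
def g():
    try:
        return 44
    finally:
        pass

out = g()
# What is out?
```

Step-by-step execution trace:
1. `g()` enters try: `return 44` sets pending return value 44.
2. Before returning, `finally: pass` runs (no effect).
3. g() returns 44 → out = 44.
Result: 44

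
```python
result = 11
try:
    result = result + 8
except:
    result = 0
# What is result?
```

Step-by-step execution trace:
1. result starts at 11.
2. try: `result = result + 8` → result = 19. No exception raised.
3. `except` is skipped.
Result: 19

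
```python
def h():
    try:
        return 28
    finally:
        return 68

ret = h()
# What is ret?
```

Step-by-step execution trace:
1. `h()` enters try: `return 28` sets pending return value 28.
2. Before returning, `finally: return 68` runs and overrides the pending return.
3. h() returns 68 → ret = 68.
Result: 68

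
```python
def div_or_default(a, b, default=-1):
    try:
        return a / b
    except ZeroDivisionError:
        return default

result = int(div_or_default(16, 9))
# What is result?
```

Step-by-step execution trace:
1. `div_or_default(16, 9)` enters try: `return 16 / 9` → returns 1.7777777777777777. No exception raised.
2. `except ZeroDivisionError` is skipped.
3. `int(1.7777777777777777)` → 1 → result = 1.
Result: 1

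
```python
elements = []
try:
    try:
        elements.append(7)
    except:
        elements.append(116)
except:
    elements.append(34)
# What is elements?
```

Step-by-step execution trace:
1. Inner try: `elements.append(7)` → elements = [7]. No exception raised.
2. Inner `except` is skipped.
3. Inner try completes normally; outer `except` is skipped.
Result: [7]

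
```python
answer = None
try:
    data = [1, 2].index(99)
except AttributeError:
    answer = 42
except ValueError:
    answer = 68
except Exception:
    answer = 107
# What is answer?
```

Step-by-step execution trace:
1. `data = [1, 2].index(99)` raises ValueError.
2. `except AttributeError` does not match ValueError; skipped.
3. `except ValueError` matches → answer = 68.
4. Remaining except clauses are skipped.
Result: 68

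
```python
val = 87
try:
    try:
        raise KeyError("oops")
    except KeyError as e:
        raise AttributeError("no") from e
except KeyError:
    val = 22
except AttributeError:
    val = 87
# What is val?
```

Step-by-step execution trace:
1. Inner try raises KeyError; inner `except KeyError as e` catches it.
2. `raise AttributeError(...) from e` raises AttributeError (KeyError is attached as __cause__, but only AttributeError is active).
3. Outer `except KeyError` does not match AttributeError; skipped.
4. Outer `except AttributeError` matches → val = 87.
Result: 87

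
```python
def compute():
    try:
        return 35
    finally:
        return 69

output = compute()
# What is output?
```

Step-by-step execution trace:
1. `compute()` enters try: `return 35` sets pending return value 35.
2. Before returning, `finally: return 69` runs and overrides the pending return.
3. compute() returns 69 → output = 69.
Result: 69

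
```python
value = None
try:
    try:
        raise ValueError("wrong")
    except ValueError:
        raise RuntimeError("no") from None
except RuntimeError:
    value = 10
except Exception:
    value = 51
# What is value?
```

Step-by-step execution trace:
1. Inner try raises ValueError; inner `except ValueError` catches it.
2. `raise RuntimeError(...) from None` raises RuntimeError (from None suppresses __context__, but the active exception is still RuntimeError).
3. Outer `except RuntimeError` matches → value = 10.
4. `except Exception` is not reached.
Result: 10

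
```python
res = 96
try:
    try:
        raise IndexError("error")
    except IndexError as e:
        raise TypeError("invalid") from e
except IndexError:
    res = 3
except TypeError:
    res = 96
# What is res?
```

Step-by-step execution trace:
1. Inner try raises IndexError; inner `except IndexError as e` catches it.
2. `raise TypeError(...) from e` raises TypeError (IndexError is attached as __cause__, but only TypeError is active).
3. Outer `except IndexError` does not match TypeError; skipped.
4. Outer `except TypeError` matches → res = 96.
Result: 96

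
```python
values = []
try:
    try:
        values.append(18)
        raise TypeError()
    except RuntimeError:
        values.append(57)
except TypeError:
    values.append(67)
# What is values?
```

Step-by-step execution trace:
1. Inner try: `values.append(18)` → values = [18].
2. `raise TypeError()` raises TypeError.
3. Inner `except RuntimeError` does not match TypeError; exception propagates to outer try.
4. Outer `except TypeError` matches → `values.append(67)` → values = [18, 67].
Result: [18, 67]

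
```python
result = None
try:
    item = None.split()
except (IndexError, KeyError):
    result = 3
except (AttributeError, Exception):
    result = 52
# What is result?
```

Step-by-step execution trace:
1. `item = None.split()` raises AttributeError.
2. `except (IndexError, KeyError)` does not match AttributeError; skipped.
3. `except (AttributeError, Exception)` matches (AttributeError is in the tuple) → result = 52.
Result: 52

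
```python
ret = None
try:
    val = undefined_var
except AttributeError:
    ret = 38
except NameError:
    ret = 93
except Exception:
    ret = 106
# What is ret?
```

Step-by-step execution trace:
1. `val = undefined_var` raises NameError.
2. `except AttributeError` does not match NameError; skipped.
3. `except NameError` matches → ret = 93.
4. Remaining except clauses are skipped.
Result: 93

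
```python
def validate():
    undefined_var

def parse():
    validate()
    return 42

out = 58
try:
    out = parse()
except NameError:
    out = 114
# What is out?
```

Step-by-step execution trace:
1. out starts at 58.
2. try: `parse()` calls `validate()`.
3. `validate()` evaluates `undefined_var`, which raises NameError; it propagates through parse (uncaught).
4. `return 42` in parse is not reached; the assignment to out does not complete.
5. `except NameError` matches → out = 114.
Result: 114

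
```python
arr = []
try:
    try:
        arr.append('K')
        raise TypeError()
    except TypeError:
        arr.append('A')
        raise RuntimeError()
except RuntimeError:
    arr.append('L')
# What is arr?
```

Step-by-step execution trace:
1. Inner try: `arr.append('K')` → arr = ['K'].
2. `raise TypeError()` raises TypeError.
3. Inner `except TypeError` matches → `arr.append('A')` → arr = ['K', 'A'].
4. `raise RuntimeError()` raises RuntimeError; propagates to outer try.
5. Outer `except RuntimeError` matches → `arr.append('L')` → arr = ['K', 'A', 'L'].
Result: ['K', 'A', 'L']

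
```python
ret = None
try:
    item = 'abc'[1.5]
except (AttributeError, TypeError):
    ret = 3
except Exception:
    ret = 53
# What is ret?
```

Step-by-step execution trace:
1. `item = 'abc'[1.5]` raises TypeError.
2. `except (AttributeError, TypeError)` matches (TypeError is in the tuple) → ret = 3.
3. `except Exception` is not reached.
Result: 3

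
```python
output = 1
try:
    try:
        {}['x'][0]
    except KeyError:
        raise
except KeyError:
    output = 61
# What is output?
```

Step-by-step execution trace:
1. Inner try: `{}['x'][0]` raises KeyError.
2. Inner `except KeyError` matches; bare `raise` re-raises the same KeyError.
3. Outer `except KeyError` matches → output = 61.
Result: 61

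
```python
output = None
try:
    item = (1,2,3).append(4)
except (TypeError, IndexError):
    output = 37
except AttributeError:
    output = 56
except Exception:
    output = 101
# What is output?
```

Step-by-step execution trace:
1. `item = (1,2,3).append(4)` raises AttributeError.
2. `except (TypeError, IndexError)` does not match AttributeError; skipped.
3. `except AttributeError` matches (exact type match) → output = 56.
4. `except Exception` is not reached.
Result: 56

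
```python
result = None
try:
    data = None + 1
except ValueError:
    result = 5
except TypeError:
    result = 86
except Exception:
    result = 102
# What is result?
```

Step-by-step execution trace:
1. `data = None + 1` raises TypeError.
2. `except ValueError` does not match TypeError; skipped.
3. `except TypeError` matches → result = 86.
4. Remaining except clauses are skipped.
Result: 86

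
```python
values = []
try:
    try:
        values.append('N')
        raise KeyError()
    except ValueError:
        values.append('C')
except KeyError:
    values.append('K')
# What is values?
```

Step-by-step execution trace:
1. Inner try: `values.append('N')` → values = ['N'].
2. `raise KeyError()` raises KeyError.
3. Inner `except ValueError` does not match KeyError; exception propagates to outer try.
4. Outer `except KeyError` matches → `values.append('K')` → values = ['N', 'K'].
Result: ['N', 'K']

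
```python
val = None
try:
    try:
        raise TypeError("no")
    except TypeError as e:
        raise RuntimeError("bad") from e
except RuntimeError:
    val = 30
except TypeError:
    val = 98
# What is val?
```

Step-by-step execution trace:
1. Inner try raises TypeError; inner `except TypeError as e` catches it.
2. `raise RuntimeError(...) from e` raises RuntimeError (TypeError is attached as __cause__, but only RuntimeError is active).
3. Outer `except RuntimeError` matches → val = 30.
4. `except TypeError` is not reached.
Result: 30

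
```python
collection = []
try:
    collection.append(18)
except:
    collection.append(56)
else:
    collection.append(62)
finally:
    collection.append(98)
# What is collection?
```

Step-by-step execution trace:
1. try: `collection.append(18)` → collection = [18]. No exception raised.
2. `except` is skipped.
3. `else` runs: `collection.append(62)` → collection = [18, 62].
4. `finally` always runs: `collection.append(98)` → collection = [18, 62, 98].
Result: [18, 62, 98]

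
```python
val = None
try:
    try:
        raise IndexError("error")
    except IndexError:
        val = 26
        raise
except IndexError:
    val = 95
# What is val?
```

Step-by-step execution trace:
1. Inner try: `raise IndexError("error")` raises IndexError.
2. Inner `except IndexError` matches → val = 26.
3. bare `raise` re-raises the same IndexError.
4. Outer `except IndexError` matches → val = 95.
Result: 95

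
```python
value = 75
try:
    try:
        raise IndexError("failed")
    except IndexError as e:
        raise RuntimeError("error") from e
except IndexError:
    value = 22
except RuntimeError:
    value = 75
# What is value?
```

Step-by-step execution trace:
1. Inner try raises IndexError; inner `except IndexError as e` catches it.
2. `raise RuntimeError(...) from e` raises RuntimeError (IndexError is attached as __cause__, but only RuntimeError is active).
3. Outer `except IndexError` does not match RuntimeError; skipped.
4. Outer `except RuntimeError` matches → value = 75.
Result: 75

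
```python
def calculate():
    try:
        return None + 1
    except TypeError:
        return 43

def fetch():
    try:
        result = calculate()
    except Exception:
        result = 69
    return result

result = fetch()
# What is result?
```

Step-by-step execution trace:
1. `fetch()` calls `calculate()`.
2. In calculate: `None + 1` raises TypeError; `except TypeError` catches it → returns 43.
3. In fetch: `result = calculate()` → result = 43. No exception reaches fetch.
4. `except Exception` is skipped; fetch returns 43.
5. result = 43.
Result: 43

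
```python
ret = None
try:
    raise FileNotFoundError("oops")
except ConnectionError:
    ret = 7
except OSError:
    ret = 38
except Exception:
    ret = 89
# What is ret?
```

Step-by-step execution trace:
1. `raise FileNotFoundError(...)` raises FileNotFoundError.
2. `except ConnectionError` does not match (FileNotFoundError is not a subclass of ConnectionError); skipped.
3. `except OSError` matches (FileNotFoundError is a subclass of OSError) → ret = 38.
4. `except Exception` is not reached.
Result: 38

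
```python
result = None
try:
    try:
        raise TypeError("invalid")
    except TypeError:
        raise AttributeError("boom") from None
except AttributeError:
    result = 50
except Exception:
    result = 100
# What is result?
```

Step-by-step execution trace:
1. Inner try raises TypeError; inner `except TypeError` catches it.
2. `raise AttributeError(...) from None` raises AttributeError (from None suppresses __context__, but the active exception is still AttributeError).
3. Outer `except AttributeError` matches → result = 50.
4. `except Exception` is not reached.
Result: 50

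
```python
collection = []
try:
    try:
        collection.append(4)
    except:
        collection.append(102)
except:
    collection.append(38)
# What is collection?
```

Step-by-step execution trace:
1. Inner try: `collection.append(4)` → collection = [4]. No exception raised.
2. Inner `except` is skipped.
3. Inner try completes normally; outer `except` is skipped.
Result: [4]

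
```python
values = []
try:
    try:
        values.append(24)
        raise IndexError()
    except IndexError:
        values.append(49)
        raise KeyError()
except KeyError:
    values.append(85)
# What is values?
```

Step-by-step execution trace:
1. Inner try: `values.append(24)` → values = [24].
2. `raise IndexError()` raises IndexError.
3. Inner `except IndexError` matches → `values.append(49)` → values = [24, 49].
4. `raise KeyError()` raises KeyError; propagates to outer try.
5. Outer `except KeyError` matches → `values.append(85)` → values = [24, 49, 85].
Result: [24, 49, 85]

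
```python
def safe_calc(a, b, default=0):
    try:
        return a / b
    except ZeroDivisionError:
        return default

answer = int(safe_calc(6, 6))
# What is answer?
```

Step-by-step execution trace:
1. `safe_calc(6, 6)` enters try: `return 6 / 6` → returns 1.0. No exception raised.
2. `except ZeroDivisionError` is skipped.
3. `int(1.0)` → 1 → answer = 1.
Result: 1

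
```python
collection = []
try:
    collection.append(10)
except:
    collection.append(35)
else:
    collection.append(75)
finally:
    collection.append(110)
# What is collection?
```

Step-by-step execution trace:
1. try: `collection.append(10)` → collection = [10]. No exception raised.
2. `except` is skipped.
3. `else` runs: `collection.append(75)` → collection = [10, 75].
4. `finally` always runs: `collection.append(110)` → collection = [10, 75, 110].
Result: [10, 75, 110]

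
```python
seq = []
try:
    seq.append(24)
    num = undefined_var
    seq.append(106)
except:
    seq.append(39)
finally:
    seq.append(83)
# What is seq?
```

Step-by-step execution trace:
1. try: `seq.append(24)` → seq = [24].
2. `num = undefined_var` raises NameError; `seq.append(106)` is not reached.
3. bare `except` matches → `seq.append(39)` → seq = [24, 39].
4. finally always runs: `seq.append(83)` → seq = [24, 39, 83].
Result: [24, 39, 83]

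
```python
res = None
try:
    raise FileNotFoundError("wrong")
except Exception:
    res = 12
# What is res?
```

Step-by-step execution trace:
1. `raise FileNotFoundError(...)` raises FileNotFoundError.
2. `except Exception` matches (FileNotFoundError is a subclass of Exception) → res = 12.
Result: 12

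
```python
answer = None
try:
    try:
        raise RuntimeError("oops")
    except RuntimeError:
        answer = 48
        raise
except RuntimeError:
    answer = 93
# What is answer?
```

Step-by-step execution trace:
1. Inner try: `raise RuntimeError("oops")` raises RuntimeError.
2. Inner `except RuntimeError` matches → answer = 48.
3. bare `raise` re-raises the same RuntimeError.
4. Outer `except RuntimeError` matches → answer = 93.
Result: 93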